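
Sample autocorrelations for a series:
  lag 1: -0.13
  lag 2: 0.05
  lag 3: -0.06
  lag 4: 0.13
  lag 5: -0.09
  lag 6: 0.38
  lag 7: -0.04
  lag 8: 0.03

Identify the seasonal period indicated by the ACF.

The largest autocorrelation is r_6 = 0.38; the remaining lags stay at or below 0.13.
The dominant spike at lag 6 indicates a seasonal period of 6.

6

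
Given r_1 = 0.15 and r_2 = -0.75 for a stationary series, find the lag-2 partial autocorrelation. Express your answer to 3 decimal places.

-0.790

φ_{22} = (r_2 − r_1²) / (1 − r_1²)
r_1² = (0.15)² = 0.0225
Numerator = -0.75 − 0.0225 = -0.7725; denominator = 1 − 0.0225 = 0.9775
φ_{22} = -0.7725 / 0.9775 = -0.790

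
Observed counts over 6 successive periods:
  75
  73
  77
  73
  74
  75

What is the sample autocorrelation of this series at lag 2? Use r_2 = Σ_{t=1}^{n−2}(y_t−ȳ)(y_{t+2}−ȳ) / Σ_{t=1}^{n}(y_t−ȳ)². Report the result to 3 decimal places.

Mean ȳ = (75 + 73 + 77 + 73 + 74 + 75)/6 = 74.5000
Deviations from mean: 0.5000, -1.5000, 2.5000, -1.5000, -0.5000, 0.5000
Numerator Σ_{t=1}^{4}(y_t−ȳ)(y_{t+2}−ȳ) = 1.5000
Denominator Σ(y_t−ȳ)² = 11.5000
r_2 = 1.5000 / 11.5000 = 0.130

0.130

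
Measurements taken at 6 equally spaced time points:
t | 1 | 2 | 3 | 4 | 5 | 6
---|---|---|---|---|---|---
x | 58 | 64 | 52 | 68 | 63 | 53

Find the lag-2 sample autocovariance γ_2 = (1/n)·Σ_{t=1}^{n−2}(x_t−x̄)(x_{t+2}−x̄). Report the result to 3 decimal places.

-5.370

Mean x̄ = (58 + 64 + 52 + 68 + 63 + 53)/6 = 59.6667
Deviations: -1.6667, 4.3333, -7.6667, 8.3333, 3.3333, -6.6667
Σ_{t=1}^{4}(x_t−x̄)(x_{t+2}−x̄) = -32.2222
γ_2 = -32.2222 / 6 = -5.370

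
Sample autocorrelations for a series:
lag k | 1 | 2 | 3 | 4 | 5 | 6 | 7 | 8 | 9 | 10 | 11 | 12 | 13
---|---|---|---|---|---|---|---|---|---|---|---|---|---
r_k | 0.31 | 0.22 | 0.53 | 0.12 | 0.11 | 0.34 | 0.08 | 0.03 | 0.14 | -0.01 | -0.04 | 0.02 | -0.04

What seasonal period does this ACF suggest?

The largest autocorrelation is r_3 = 0.53, with a weaker echo at lag 6 (0.34); the remaining lags stay at or below 0.31. The elevated value at lag 1 (0.31), dropping to 0.22 at lag 2, reflects decaying short-term dependence rather than seasonality.
The dominant spike at lag 3 indicates a seasonal period of 3.

3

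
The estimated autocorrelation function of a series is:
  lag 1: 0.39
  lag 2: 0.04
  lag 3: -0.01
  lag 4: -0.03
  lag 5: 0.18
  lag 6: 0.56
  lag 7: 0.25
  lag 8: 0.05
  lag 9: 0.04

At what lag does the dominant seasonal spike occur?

6

The largest autocorrelation is r_6 = 0.56; the remaining lags stay at or below 0.39. The elevated value at lag 1 (0.39), dropping to 0.04 at lag 2, reflects decaying short-term dependence rather than seasonality.
The dominant spike at lag 6 indicates a seasonal period of 6.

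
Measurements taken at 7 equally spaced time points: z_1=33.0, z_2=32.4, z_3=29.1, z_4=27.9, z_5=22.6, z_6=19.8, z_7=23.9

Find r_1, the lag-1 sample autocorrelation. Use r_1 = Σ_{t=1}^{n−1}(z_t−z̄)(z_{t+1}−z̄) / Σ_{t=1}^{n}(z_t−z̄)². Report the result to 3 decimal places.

0.632

Mean z̄ = (33.0 + 32.4 + 29.1 + 27.9 + 22.6 + 19.8 + 23.9)/7 = 26.9571
Deviations from mean: 6.0429, 5.4429, 2.1429, 0.9429, -4.3571, -7.1571, -3.0571
Σ(z_t−z̄)(z_{t+1}−z̄) = (32.8904) + (11.6633) + (2.0204) + (-4.1082) + (31.1847) + (21.8804) = 95.5310
Denominator Σ(z_t−z̄)² = 151.1771
r_1 = 95.5310 / 151.1771 = 0.632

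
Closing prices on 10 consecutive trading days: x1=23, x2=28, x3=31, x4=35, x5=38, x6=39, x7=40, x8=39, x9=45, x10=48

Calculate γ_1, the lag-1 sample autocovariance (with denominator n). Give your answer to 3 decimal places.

Mean x̄ = (23 + 28 + 31 + 35 + 38 + 39 + 40 + 39 + 45 + 48)/10 = 36.6000
Σ_{t=1}^{9}(x_t−x̄)(x_{t+1}−x̄) = 307.4400
γ_1 = 307.4400 / 10 = 30.744

30.744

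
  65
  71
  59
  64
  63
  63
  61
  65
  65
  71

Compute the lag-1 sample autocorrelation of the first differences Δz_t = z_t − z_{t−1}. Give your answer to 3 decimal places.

-0.548

First differences Δz: 6, -12, 5, -1, 0, -2, 4, 0, 6
Mean of differences = 0.6667
Numerator Σ(Δz_t−Δz̄)(Δz_{t+1}−Δz̄) = -141.4444
Denominator Σ(Δz_t−Δz̄)² = 258.0000
r_1(Δz) = -141.4444 / 258.0000 = -0.548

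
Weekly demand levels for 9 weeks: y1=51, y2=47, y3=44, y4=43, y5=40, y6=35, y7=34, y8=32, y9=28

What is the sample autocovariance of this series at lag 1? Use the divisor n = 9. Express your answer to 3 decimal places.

31.914

Mean ȳ = (51 + 47 + 44 + 43 + 40 + 35 + 34 + 32 + 28)/9 = 39.3333
Σ_{t=1}^{8}(y_t−ȳ)(y_{t+1}−ȳ) = 287.2222
γ_1 = 287.2222 / 9 = 31.914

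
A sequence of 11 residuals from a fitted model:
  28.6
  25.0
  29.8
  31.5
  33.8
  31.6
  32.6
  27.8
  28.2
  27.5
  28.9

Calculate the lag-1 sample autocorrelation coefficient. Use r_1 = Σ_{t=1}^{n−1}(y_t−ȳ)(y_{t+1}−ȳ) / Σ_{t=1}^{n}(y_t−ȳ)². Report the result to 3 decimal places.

Mean ȳ = (28.6 + 25.0 + 29.8 + 31.5 + 33.8 + 31.6 + 32.6 + 27.8 + 28.2 + 27.5 + 28.9)/11 = 29.5727
Numerator Σ_{t=1}^{10}(y_t−ȳ)(y_{t+1}−ȳ) = 28.0074
Denominator Σ(y_t−ȳ)² = 66.5418
r_1 = 28.0074 / 66.5418 = 0.421

0.421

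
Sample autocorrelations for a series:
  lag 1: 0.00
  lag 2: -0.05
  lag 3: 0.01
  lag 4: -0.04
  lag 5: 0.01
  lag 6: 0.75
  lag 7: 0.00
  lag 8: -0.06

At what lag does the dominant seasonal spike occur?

6

The largest autocorrelation is r_6 = 0.75; the remaining lags stay at or below 0.01.
The dominant spike at lag 6 indicates a seasonal period of 6.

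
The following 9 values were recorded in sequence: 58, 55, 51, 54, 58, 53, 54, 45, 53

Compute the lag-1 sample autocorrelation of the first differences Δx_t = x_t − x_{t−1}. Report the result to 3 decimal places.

First differences Δx: -3, -4, 3, 4, -5, 1, -9, 8
Mean of differences = -0.6250
Numerator Σ(Δx_t−Δx̄)(Δx_{t+1}−Δx̄) = -100.6406
Denominator Σ(Δx_t−Δx̄)² = 217.8750
r_1(Δx) = -100.6406 / 217.8750 = -0.462

-0.462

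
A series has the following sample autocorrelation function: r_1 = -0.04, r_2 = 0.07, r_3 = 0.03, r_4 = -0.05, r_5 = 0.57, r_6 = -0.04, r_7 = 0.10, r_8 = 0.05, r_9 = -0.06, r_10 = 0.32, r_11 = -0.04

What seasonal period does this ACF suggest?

5

The largest autocorrelation is r_5 = 0.57, with a weaker echo at lag 10 (0.32); the remaining lags stay at or below 0.10.
The dominant spike at lag 5 indicates a seasonal period of 5.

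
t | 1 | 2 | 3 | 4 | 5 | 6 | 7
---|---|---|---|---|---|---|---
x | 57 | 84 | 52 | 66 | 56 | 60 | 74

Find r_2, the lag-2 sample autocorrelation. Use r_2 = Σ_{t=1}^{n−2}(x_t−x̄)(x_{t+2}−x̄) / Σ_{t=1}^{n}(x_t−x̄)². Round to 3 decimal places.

0.173

Mean x̄ = (57 + 84 + 52 + 66 + 56 + 60 + 74)/7 = 64.1429
Numerator Σ_{t=1}^{5}(x_t−x̄)(x_{t+2}−x̄) = 134.5306
Denominator Σ(x_t−x̄)² = 776.8571
r_2 = 134.5306 / 776.8571 = 0.173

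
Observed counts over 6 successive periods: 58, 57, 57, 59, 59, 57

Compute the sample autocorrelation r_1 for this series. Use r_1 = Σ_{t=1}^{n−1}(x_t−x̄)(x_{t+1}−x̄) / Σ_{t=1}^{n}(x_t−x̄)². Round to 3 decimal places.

-0.006

Mean x̄ = (58 + 57 + 57 + 59 + 59 + 57)/6 = 57.8333
Deviations from mean: 0.1667, -0.8333, -0.8333, 1.1667, 1.1667, -0.8333
Σ(x_t−x̄)(x_{t+1}−x̄) = (-0.1389) + (0.6944) + (-0.9722) + (1.3611) + (-0.9722) = -0.0278
Denominator Σ(x_t−x̄)² = 4.8333
r_1 = -0.0278 / 4.8333 = -0.006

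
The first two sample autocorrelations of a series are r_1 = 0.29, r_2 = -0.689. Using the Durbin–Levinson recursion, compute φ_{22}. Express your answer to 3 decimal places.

-0.844

φ_{22} = (r_2 − r_1²) / (1 − r_1²)
r_1² = (0.29)² = 0.0841
Numerator = -0.689 − 0.0841 = -0.7731; denominator = 1 − 0.0841 = 0.9159
φ_{22} = -0.7731 / 0.9159 = -0.844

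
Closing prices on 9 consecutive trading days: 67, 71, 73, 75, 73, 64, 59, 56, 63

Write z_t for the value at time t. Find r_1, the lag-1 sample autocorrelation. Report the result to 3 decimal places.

Mean z̄ = (67 + 71 + 73 + 75 + 73 + 64 + 59 + 56 + 63)/9 = 66.7778
Numerator Σ_{t=1}^{8}(z_t−z̄)(z_{t+1}−z̄) = 258.3951
Denominator Σ(z_t−z̄)² = 361.5556
r_1 = 258.3951 / 361.5556 = 0.715

0.715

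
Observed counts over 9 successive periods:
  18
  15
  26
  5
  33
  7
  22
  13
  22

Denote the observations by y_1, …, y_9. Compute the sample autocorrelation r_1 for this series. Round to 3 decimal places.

-0.888

Mean ȳ = (18 + 15 + 26 + 5 + 33 + 7 + 22 + 13 + 22)/9 = 17.8889
Numerator Σ_{t=1}^{8}(y_t−ȳ)(y_{t+1}−ȳ) = -572.5679
Denominator Σ(y_t−ȳ)² = 644.8889
r_1 = -572.5679 / 644.8889 = -0.888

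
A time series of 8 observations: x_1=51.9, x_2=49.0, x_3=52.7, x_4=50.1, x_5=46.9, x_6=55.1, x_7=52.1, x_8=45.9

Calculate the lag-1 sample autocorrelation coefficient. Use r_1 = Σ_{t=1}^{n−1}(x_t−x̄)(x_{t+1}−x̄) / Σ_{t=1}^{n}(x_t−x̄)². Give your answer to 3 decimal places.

-0.318

Mean x̄ = (51.9 + 49.0 + 52.7 + 50.1 + 46.9 + 55.1 + 52.1 + 45.9)/8 = 50.4625
Deviations from mean: 1.4375, -1.4625, 2.2375, -0.3625, -3.5625, 4.6375, 1.6375, -4.5625
Numerator Σ_{t=1}^{7}(x_t−x̄)(x_{t+1}−x̄) = -21.2927
Denominator Σ(x_t−x̄)² = 67.0388
r_1 = -21.2927 / 67.0388 = -0.318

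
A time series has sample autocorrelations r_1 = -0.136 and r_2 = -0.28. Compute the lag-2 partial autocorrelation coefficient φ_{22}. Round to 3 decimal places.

φ_{22} = (r_2 − r_1²) / (1 − r_1²)
r_1² = (-0.136)² = 0.018496
Numerator = -0.28 − 0.0185 = -0.2985; denominator = 1 − 0.0185 = 0.9815
φ_{22} = -0.2985 / 0.9815 = -0.304

-0.304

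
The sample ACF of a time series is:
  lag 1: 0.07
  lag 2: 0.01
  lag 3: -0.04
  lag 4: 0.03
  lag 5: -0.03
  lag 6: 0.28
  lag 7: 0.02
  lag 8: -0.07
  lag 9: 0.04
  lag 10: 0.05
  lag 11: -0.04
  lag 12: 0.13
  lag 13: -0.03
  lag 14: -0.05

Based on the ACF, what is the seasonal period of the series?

6

The largest autocorrelation is r_6 = 0.28; the remaining lags stay at or below 0.13.
The dominant spike at lag 6 indicates a seasonal period of 6.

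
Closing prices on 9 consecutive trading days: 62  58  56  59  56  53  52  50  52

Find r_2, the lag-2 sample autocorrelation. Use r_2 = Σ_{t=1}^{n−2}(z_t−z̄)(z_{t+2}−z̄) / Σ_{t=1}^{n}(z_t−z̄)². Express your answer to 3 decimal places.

Mean z̄ = (62 + 58 + 56 + 59 + 56 + 53 + 52 + 50 + 52)/9 = 55.3333
Numerator Σ_{t=1}^{7}(z_t−z̄)(z_{t+2}−z̄) = 27.4444
Denominator Σ(z_t−z̄)² = 122.0000
r_2 = 27.4444 / 122.0000 = 0.225

0.225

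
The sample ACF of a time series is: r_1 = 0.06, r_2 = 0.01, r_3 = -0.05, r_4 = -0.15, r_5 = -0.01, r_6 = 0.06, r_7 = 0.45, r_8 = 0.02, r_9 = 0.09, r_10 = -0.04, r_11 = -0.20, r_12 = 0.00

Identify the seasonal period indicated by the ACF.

The largest autocorrelation is r_7 = 0.45; the remaining lags stay at or below 0.09.
The dominant spike at lag 7 indicates a seasonal period of 7.

7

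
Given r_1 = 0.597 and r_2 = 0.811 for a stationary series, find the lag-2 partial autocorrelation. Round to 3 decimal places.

0.706

φ_{22} = (r_2 − r_1²) / (1 − r_1²)
r_1² = (0.597)² = 0.356409
Numerator = 0.811 − 0.3564 = 0.4546; denominator = 1 − 0.3564 = 0.6436
φ_{22} = 0.4546 / 0.6436 = 0.706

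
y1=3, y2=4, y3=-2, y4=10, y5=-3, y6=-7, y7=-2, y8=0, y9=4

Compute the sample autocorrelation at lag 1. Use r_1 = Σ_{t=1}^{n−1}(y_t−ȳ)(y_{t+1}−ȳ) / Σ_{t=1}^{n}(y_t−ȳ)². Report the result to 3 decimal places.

Mean ȳ = (3 + 4 − 2 + 10 − 3 − 7 − 2 + 0 + 4)/9 = 0.7778
Numerator Σ_{t=1}^{8}(y_t−ȳ)(y_{t+1}−ȳ) = -11.6049
Denominator Σ(y_t−ȳ)² = 201.5556
r_1 = -11.6049 / 201.5556 = -0.058

-0.058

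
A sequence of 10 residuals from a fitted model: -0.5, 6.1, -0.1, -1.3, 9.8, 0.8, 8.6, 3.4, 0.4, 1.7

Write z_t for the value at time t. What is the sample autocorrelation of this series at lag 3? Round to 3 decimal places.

0.147

Mean z̄ = (-0.5 + 6.1 − 0.1 − 1.3 + 9.8 + 0.8 + 8.6 + 3.4 + 0.4 + 1.7)/10 = 2.8900
Σ(z_t−z̄)(z_{t+3}−z̄) = (14.2041) + (22.1811) + (6.2491) + (-23.9249) + (3.5241) + (5.2041) + (-6.7949) = 20.6427
Denominator Σ(z_t−z̄)² = 140.8890
r_3 = 20.6427 / 140.8890 = 0.147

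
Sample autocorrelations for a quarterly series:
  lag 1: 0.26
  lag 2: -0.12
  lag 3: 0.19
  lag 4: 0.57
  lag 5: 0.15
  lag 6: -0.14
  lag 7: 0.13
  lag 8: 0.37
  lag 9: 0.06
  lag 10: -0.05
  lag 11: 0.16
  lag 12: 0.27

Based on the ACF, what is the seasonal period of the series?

The largest autocorrelation is r_4 = 0.57, with weaker echoes at lags 8 (0.37) and 12 (0.27); the remaining lags stay at or below 0.26.
The dominant spike at lag 4 indicates a seasonal period of 4.

4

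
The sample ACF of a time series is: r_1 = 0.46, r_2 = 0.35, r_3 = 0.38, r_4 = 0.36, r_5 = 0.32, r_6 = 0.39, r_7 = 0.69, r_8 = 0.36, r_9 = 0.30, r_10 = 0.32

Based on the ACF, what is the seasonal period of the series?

The largest autocorrelation is r_7 = 0.69; the remaining lags stay at or below 0.46. The elevated value at lag 1 (0.46), dropping to 0.35 at lag 2, reflects decaying short-term dependence rather than seasonality.
The dominant spike at lag 7 indicates a seasonal period of 7.

7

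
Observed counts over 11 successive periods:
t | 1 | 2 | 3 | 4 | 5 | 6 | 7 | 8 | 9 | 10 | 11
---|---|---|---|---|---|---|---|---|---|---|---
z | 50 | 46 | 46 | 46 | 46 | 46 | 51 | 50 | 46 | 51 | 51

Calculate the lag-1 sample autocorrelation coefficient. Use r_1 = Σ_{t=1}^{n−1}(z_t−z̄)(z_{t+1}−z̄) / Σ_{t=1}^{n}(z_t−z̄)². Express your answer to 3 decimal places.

0.193

Mean z̄ = (50 + 46 + 46 + 46 + 46 + 46 + 51 + 50 + 46 + 51 + 51)/11 = 48.0909
Numerator Σ_{t=1}^{10}(z_t−z̄)(z_{t+1}−z̄) = 11.3554
Denominator Σ(z_t−z̄)² = 58.9091
r_1 = 11.3554 / 58.9091 = 0.193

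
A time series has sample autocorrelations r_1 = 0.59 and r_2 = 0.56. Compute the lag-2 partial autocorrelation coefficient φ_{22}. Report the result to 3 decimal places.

φ_{22} = (r_2 − r_1²) / (1 − r_1²)
r_1² = (0.59)² = 0.3481
Numerator = 0.56 − 0.3481 = 0.2119; denominator = 1 − 0.3481 = 0.6519
φ_{22} = 0.2119 / 0.6519 = 0.325

0.325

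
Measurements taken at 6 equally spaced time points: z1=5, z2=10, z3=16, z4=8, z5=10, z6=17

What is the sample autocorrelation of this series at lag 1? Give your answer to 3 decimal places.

-0.157

Mean z̄ = (5 + 10 + 16 + 8 + 10 + 17)/6 = 11.0000
Deviations from mean: -6.0000, -1.0000, 5.0000, -3.0000, -1.0000, 6.0000
Numerator Σ_{t=1}^{5}(z_t−z̄)(z_{t+1}−z̄) = -17.0000
Denominator Σ(z_t−z̄)² = 108.0000
r_1 = -17.0000 / 108.0000 = -0.157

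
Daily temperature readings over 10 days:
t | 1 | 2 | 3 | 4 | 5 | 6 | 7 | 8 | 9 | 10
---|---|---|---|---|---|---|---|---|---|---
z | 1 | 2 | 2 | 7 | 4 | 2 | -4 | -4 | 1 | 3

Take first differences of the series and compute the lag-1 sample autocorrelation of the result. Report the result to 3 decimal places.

First differences Δz: 1, 0, 5, -3, -2, -6, 0, 5, 2
Mean of differences = 0.2222
Numerator Σ(Δz_t−Δz̄)(Δz_{t+1}−Δz̄) = 13.1728
Denominator Σ(Δz_t−Δz̄)² = 103.5556
r_1(Δz) = 13.1728 / 103.5556 = 0.127

0.127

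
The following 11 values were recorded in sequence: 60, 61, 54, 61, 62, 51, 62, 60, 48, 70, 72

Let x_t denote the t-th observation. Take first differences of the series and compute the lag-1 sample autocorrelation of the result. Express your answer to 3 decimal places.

-0.427

First differences Δx: 1, -7, 7, 1, -11, 11, -2, -12, 22, 2
Mean of differences = 1.2000
Numerator Σ(Δx_t−Δx̄)(Δx_{t+1}−Δx̄) = -411.2400
Denominator Σ(Δx_t−Δx̄)² = 963.6000
r_1(Δx) = -411.2400 / 963.6000 = -0.427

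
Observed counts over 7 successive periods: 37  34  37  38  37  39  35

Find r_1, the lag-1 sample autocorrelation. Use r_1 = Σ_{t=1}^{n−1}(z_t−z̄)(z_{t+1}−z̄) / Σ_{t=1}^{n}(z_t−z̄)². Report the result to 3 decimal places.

Mean z̄ = (37 + 34 + 37 + 38 + 37 + 39 + 35)/7 = 36.7143
Numerator Σ_{t=1}^{6}(z_t−z̄)(z_{t+1}−z̄) = -4.0816
Denominator Σ(z_t−z̄)² = 17.4286
r_1 = -4.0816 / 17.4286 = -0.234

-0.234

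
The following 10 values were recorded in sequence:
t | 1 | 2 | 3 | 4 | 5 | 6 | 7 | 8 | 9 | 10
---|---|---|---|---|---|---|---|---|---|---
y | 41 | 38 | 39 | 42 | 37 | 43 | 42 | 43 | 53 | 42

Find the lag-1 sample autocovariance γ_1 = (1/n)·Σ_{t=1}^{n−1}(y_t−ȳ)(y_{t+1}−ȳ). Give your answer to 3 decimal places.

Mean ȳ = (41 + 38 + 39 + 42 + 37 + 43 + 42 + 43 + 53 + 42)/10 = 42.0000
Σ_{t=1}^{9}(y_t−ȳ)(y_{t+1}−ȳ) = 22.0000
γ_1 = 22.0000 / 10 = 2.200

2.200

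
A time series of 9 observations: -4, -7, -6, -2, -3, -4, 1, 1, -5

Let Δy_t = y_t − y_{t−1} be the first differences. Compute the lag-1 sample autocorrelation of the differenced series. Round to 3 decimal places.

First differences Δy: -3, 1, 4, -1, -1, 5, 0, -6
Mean of differences = -0.1250
Numerator Σ(Δy_t−Δȳ)(Δy_{t+1}−Δȳ) = -6.0156
Denominator Σ(Δy_t−Δȳ)² = 88.8750
r_1(Δy) = -6.0156 / 88.8750 = -0.068

-0.068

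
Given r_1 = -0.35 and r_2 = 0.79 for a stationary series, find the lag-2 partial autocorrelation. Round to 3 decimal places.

φ_{22} = (r_2 − r_1²) / (1 − r_1²)
r_1² = (-0.35)² = 0.1225
Numerator = 0.79 − 0.1225 = 0.6675; denominator = 1 − 0.1225 = 0.8775
φ_{22} = 0.6675 / 0.8775 = 0.761

0.761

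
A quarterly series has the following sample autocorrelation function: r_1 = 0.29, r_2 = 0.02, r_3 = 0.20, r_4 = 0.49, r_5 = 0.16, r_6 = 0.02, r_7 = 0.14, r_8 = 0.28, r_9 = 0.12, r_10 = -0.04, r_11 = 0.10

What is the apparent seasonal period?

The largest autocorrelation is r_4 = 0.49; the remaining lags stay at or below 0.29. The elevated value at lag 1 (0.29), dropping to 0.02 at lag 2, reflects decaying short-term dependence rather than seasonality.
The dominant spike at lag 4 indicates a seasonal period of 4.

4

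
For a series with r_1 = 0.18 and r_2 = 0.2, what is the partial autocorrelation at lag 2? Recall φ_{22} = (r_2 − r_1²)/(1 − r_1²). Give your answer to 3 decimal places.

0.173

φ_{22} = (r_2 − r_1²) / (1 − r_1²)
r_1² = (0.18)² = 0.0324
Numerator = 0.2 − 0.0324 = 0.1676; denominator = 1 − 0.0324 = 0.9676
φ_{22} = 0.1676 / 0.9676 = 0.173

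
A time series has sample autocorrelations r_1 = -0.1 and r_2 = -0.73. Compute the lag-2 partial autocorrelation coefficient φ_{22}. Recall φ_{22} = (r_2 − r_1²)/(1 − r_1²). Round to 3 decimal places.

-0.747

φ_{22} = (r_2 − r_1²) / (1 − r_1²)
r_1² = (-0.1)² = 0.01
Numerator = -0.73 − 0.0100 = -0.7400; denominator = 1 − 0.0100 = 0.9900
φ_{22} = -0.7400 / 0.9900 = -0.747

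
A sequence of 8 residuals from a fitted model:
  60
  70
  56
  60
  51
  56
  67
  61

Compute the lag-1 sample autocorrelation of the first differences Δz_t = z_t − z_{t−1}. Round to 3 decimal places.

First differences Δz: 10, -14, 4, -9, 5, 11, -6
Mean of differences = 0.1429
Numerator Σ(Δz_t−Δz̄)(Δz_{t+1}−Δz̄) = -287.5918
Denominator Σ(Δz_t−Δz̄)² = 574.8571
r_1(Δz) = -287.5918 / 574.8571 = -0.500

-0.500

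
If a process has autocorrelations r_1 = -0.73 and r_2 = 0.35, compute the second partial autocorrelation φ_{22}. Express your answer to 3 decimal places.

-0.392

φ_{22} = (r_2 − r_1²) / (1 − r_1²)
r_1² = (-0.73)² = 0.5329
Numerator = 0.35 − 0.5329 = -0.1829; denominator = 1 − 0.5329 = 0.4671
φ_{22} = -0.1829 / 0.4671 = -0.392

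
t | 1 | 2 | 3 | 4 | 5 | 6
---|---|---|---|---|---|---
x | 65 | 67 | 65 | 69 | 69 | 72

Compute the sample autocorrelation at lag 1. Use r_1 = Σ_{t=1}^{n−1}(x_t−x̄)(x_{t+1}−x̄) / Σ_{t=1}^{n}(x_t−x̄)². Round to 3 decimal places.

Mean x̄ = (65 + 67 + 65 + 69 + 69 + 72)/6 = 67.8333
Deviations from mean: -2.8333, -0.8333, -2.8333, 1.1667, 1.1667, 4.1667
Σ(x_t−x̄)(x_{t+1}−x̄) = (2.3611) + (2.3611) + (-3.3056) + (1.3611) + (4.8611) = 7.6389
Denominator Σ(x_t−x̄)² = 36.8333
r_1 = 7.6389 / 36.8333 = 0.207

0.207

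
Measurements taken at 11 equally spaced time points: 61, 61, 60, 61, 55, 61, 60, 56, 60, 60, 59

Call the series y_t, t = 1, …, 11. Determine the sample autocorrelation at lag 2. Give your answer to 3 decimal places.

Mean ȳ = (61 + 61 + 60 + 61 + 55 + 61 + 60 + 56 + 60 + 60 + 59)/11 = 59.4545
Numerator Σ_{t=1}^{9}(y_t−ȳ)(y_{t+2}−ȳ) = -6.4132
Denominator Σ(y_t−ȳ)² = 42.7273
r_2 = -6.4132 / 42.7273 = -0.150

-0.150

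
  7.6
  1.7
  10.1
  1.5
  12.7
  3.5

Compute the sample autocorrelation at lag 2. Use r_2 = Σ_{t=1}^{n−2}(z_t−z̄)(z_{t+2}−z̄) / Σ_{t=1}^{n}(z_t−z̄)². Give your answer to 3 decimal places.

Mean z̄ = (7.6 + 1.7 + 10.1 + 1.5 + 12.7 + 3.5)/6 = 6.1833
Deviations from mean: 1.4167, -4.4833, 3.9167, -4.6833, 6.5167, -2.6833
Σ(z_t−z̄)(z_{t+2}−z̄) = (5.5486) + (20.9969) + (25.5236) + (12.5669) = 64.6361
Denominator Σ(z_t−z̄)² = 109.0483
r_2 = 64.6361 / 109.0483 = 0.593

0.593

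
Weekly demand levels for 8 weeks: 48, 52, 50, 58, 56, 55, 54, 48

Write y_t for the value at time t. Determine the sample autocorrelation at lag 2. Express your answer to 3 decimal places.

0.065

Mean ȳ = (48 + 52 + 50 + 58 + 56 + 55 + 54 + 48)/8 = 52.6250
Σ(y_t−ȳ)(y_{t+2}−ȳ) = (12.1406) + (-3.3594) + (-8.8594) + (12.7656) + (4.6406) + (-10.9844) = 6.3438
Denominator Σ(y_t−ȳ)² = 97.8750
r_2 = 6.3438 / 97.8750 = 0.065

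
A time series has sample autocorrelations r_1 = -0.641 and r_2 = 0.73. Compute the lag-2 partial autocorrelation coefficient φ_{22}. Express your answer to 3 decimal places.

φ_{22} = (r_2 − r_1²) / (1 − r_1²)
r_1² = (-0.641)² = 0.410881
Numerator = 0.73 − 0.4109 = 0.3191; denominator = 1 − 0.4109 = 0.5891
φ_{22} = 0.3191 / 0.5891 = 0.542

0.542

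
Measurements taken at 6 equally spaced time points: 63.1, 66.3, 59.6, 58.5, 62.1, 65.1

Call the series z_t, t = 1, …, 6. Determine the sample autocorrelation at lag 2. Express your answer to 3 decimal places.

Mean z̄ = (63.1 + 66.3 + 59.6 + 58.5 + 62.1 + 65.1)/6 = 62.4500
Deviations from mean: 0.6500, 3.8500, -2.8500, -3.9500, -0.3500, 2.6500
Numerator Σ_{t=1}^{4}(z_t−z̄)(z_{t+2}−z̄) = -26.5300
Denominator Σ(z_t−z̄)² = 46.1150
r_2 = -26.5300 / 46.1150 = -0.575

-0.575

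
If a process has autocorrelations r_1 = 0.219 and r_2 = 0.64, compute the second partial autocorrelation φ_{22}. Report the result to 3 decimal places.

φ_{22} = (r_2 − r_1²) / (1 − r_1²)
r_1² = (0.219)² = 0.047961
Numerator = 0.64 − 0.0480 = 0.5920; denominator = 1 − 0.0480 = 0.9520
φ_{22} = 0.5920 / 0.9520 = 0.622

0.622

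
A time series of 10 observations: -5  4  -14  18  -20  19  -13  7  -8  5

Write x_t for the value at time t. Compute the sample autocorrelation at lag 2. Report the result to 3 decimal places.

Mean x̄ = (-5 + 4 − 14 + 18 − 20 + 19 − 13 + 7 − 8 + 5)/10 = -0.7000
Numerator Σ_{t=1}^{8}(x_t−x̄)(x_{t+2}−x̄) = 1292.9200
Denominator Σ(x_t−x̄)² = 1624.1000
r_2 = 1292.9200 / 1624.1000 = 0.796

0.796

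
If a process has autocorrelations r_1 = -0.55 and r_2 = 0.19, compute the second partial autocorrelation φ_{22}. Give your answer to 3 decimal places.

-0.161

φ_{22} = (r_2 − r_1²) / (1 − r_1²)
r_1² = (-0.55)² = 0.3025
Numerator = 0.19 − 0.3025 = -0.1125; denominator = 1 − 0.3025 = 0.6975
φ_{22} = -0.1125 / 0.6975 = -0.161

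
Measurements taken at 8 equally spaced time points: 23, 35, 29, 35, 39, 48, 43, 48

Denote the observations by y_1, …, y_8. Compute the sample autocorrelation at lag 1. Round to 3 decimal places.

0.376

Mean ȳ = (23 + 35 + 29 + 35 + 39 + 48 + 43 + 48)/8 = 37.5000
Deviations from mean: -14.5000, -2.5000, -8.5000, -2.5000, 1.5000, 10.5000, 5.5000, 10.5000
Σ(y_t−ȳ)(y_{t+1}−ȳ) = (36.2500) + (21.2500) + (21.2500) + (-3.7500) + (15.7500) + (57.7500) + (57.7500) = 206.2500
Denominator Σ(y_t−ȳ)² = 548.0000
r_1 = 206.2500 / 548.0000 = 0.376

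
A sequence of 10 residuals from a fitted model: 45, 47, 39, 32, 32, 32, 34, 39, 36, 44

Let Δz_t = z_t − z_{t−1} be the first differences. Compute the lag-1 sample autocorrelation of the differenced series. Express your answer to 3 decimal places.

First differences Δz: 2, -8, -7, 0, 0, 2, 5, -3, 8
Mean of differences = -0.1111
Numerator Σ(Δz_t−Δz̄)(Δz_{t+1}−Δz̄) = 9.7654
Denominator Σ(Δz_t−Δz̄)² = 218.8889
r_1(Δz) = 9.7654 / 218.8889 = 0.045

0.045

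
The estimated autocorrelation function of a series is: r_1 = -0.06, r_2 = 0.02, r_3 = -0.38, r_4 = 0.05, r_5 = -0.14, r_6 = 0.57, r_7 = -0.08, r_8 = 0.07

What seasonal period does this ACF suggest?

6

The largest autocorrelation is r_6 = 0.57; the remaining lags stay at or below 0.07.
The dominant spike at lag 6 indicates a seasonal period of 6.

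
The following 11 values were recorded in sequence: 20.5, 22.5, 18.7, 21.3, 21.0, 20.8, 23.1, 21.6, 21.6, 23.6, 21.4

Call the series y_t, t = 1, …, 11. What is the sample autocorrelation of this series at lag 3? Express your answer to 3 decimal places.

Mean ȳ = (20.5 + 22.5 + 18.7 + 21.3 + 21.0 + 20.8 + 23.1 + 21.6 + 21.6 + 23.6 + 21.4)/11 = 21.4636
Numerator Σ_{t=1}^{8}(y_t−ȳ)(y_{t+3}−ȳ) = 4.5769
Denominator Σ(y_t−ȳ)² = 17.6055
r_3 = 4.5769 / 17.6055 = 0.260

0.260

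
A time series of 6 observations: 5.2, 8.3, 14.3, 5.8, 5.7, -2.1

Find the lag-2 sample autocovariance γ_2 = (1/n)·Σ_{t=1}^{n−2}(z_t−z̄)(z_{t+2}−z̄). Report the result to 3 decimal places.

-1.612

Mean z̄ = (5.2 + 8.3 + 14.3 + 5.8 + 5.7 − 2.1)/6 = 6.2000
Σ_{t=1}^{4}(z_t−z̄)(z_{t+2}−z̄) = -9.6700
γ_2 = -9.6700 / 6 = -1.612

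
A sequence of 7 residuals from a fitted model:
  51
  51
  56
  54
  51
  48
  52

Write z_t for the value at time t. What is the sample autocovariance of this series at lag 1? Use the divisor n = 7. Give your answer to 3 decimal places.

Mean z̄ = (51 + 51 + 56 + 54 + 51 + 48 + 52)/7 = 51.8571
Σ_{t=1}^{6}(z_t−z̄)(z_{t+1}−z̄) = 6.9796
γ_1 = 6.9796 / 7 = 0.997

0.997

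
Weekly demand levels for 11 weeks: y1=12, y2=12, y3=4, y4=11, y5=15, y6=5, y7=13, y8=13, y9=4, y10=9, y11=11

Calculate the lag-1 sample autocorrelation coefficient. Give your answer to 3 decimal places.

Mean ȳ = (12 + 12 + 4 + 11 + 15 + 5 + 13 + 13 + 4 + 9 + 11)/11 = 9.9091
Numerator Σ_{t=1}^{10}(y_t−ȳ)(y_{t+1}−ȳ) = -53.3719
Denominator Σ(y_t−ȳ)² = 150.9091
r_1 = -53.3719 / 150.9091 = -0.354

-0.354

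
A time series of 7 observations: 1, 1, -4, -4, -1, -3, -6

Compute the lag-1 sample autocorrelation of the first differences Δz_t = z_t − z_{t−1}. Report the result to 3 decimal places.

First differences Δz: 0, -5, 0, 3, -2, -3
Mean of differences = -1.1667
Numerator Σ(Δz_t−Δz̄)(Δz_{t+1}−Δz̄) = -6.0278
Denominator Σ(Δz_t−Δz̄)² = 38.8333
r_1(Δz) = -6.0278 / 38.8333 = -0.155

-0.155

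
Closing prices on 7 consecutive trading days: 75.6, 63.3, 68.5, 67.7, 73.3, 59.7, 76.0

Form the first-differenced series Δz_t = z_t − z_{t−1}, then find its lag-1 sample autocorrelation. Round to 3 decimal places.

-0.560

First differences Δz: -12.3, 5.2, -0.8, 5.6, -13.6, 16.3
Mean of differences = 0.0667
Numerator Σ(Δz_t−Δz̄)(Δz_{t+1}−Δz̄) = -370.2044
Denominator Σ(Δz_t−Δz̄)² = 660.9533
r_1(Δz) = -370.2044 / 660.9533 = -0.560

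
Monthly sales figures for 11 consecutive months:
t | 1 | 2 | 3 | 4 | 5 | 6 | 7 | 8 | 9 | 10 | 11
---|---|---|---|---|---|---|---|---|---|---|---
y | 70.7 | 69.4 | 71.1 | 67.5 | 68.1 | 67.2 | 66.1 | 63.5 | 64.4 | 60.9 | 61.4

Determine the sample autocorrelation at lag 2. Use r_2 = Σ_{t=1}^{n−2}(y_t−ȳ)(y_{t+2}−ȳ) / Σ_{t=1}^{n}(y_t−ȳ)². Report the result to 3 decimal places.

0.460

Mean ȳ = (70.7 + 69.4 + 71.1 + 67.5 + 68.1 + 67.2 + 66.1 + 63.5 + 64.4 + 60.9 + 61.4)/11 = 66.3909
Numerator Σ_{t=1}^{9}(y_t−ȳ)(y_{t+2}−ȳ) = 56.1280
Denominator Σ(y_t−ȳ)² = 122.0691
r_2 = 56.1280 / 122.0691 = 0.460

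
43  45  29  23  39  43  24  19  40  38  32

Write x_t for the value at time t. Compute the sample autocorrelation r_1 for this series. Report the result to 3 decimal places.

0.090

Mean x̄ = (43 + 45 + 29 + 23 + 39 + 43 + 24 + 19 + 40 + 38 + 32)/11 = 34.0909
Numerator Σ_{t=1}^{10}(x_t−x̄)(x_{t+1}−x̄) = 75.5372
Denominator Σ(x_t−x̄)² = 834.9091
r_1 = 75.5372 / 834.9091 = 0.090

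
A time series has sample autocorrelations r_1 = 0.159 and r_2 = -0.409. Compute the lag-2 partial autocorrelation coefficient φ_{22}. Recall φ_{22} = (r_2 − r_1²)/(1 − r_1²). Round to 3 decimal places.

-0.446

φ_{22} = (r_2 − r_1²) / (1 − r_1²)
r_1² = (0.159)² = 0.025281
Numerator = -0.409 − 0.0253 = -0.4343; denominator = 1 − 0.0253 = 0.9747
φ_{22} = -0.4343 / 0.9747 = -0.446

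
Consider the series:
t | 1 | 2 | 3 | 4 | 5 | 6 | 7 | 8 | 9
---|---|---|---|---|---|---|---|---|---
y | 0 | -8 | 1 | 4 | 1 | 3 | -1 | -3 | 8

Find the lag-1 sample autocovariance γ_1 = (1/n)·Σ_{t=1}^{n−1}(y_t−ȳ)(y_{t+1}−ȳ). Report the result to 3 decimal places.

Mean ȳ = (0 − 8 + 1 + 4 + 1 + 3 − 1 − 3 + 8)/9 = 0.5556
Σ_{t=1}^{8}(y_t−ȳ)(y_{t+1}−ȳ) = -19.6420
γ_1 = -19.6420 / 9 = -2.182

-2.182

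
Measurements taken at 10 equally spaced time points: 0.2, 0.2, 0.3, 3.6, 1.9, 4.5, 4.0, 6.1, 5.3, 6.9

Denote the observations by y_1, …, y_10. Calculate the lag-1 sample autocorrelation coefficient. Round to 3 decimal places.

0.553

Mean ȳ = (0.2 + 0.2 + 0.3 + 3.6 + 1.9 + 4.5 + 4.0 + 6.1 + 5.3 + 6.9)/10 = 3.3000
Numerator Σ_{t=1}^{9}(y_t−ȳ)(y_{t+1}−ȳ) = 31.5100
Denominator Σ(y_t−ȳ)² = 57.0000
r_1 = 31.5100 / 57.0000 = 0.553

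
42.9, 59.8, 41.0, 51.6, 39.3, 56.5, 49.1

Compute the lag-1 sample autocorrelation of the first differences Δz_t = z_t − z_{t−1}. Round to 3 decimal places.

-0.789

First differences Δz: 16.9, -18.8, 10.6, -12.3, 17.2, -7.4
Mean of differences = 1.0333
Numerator Σ(Δz_t−Δz̄)(Δz_{t+1}−Δz̄) = -983.8778
Denominator Σ(Δz_t−Δz̄)² = 1246.8933
r_1(Δz) = -983.8778 / 1246.8933 = -0.789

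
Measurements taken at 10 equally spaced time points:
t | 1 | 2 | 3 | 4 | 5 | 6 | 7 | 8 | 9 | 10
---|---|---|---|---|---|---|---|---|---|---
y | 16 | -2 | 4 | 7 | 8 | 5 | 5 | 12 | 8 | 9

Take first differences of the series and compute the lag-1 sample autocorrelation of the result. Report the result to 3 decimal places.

-0.261

First differences Δy: -18, 6, 3, 1, -3, 0, 7, -4, 1
Mean of differences = -0.7778
Numerator Σ(Δy_t−Δȳ)(Δy_{t+1}−Δȳ) = -114.8272
Denominator Σ(Δy_t−Δȳ)² = 439.5556
r_1(Δy) = -114.8272 / 439.5556 = -0.261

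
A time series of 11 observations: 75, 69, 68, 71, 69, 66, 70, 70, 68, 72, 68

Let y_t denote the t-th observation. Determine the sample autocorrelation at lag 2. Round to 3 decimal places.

Mean ȳ = (75 + 69 + 68 + 71 + 69 + 66 + 70 + 70 + 68 + 72 + 68)/11 = 69.6364
Numerator Σ_{t=1}^{9}(y_t−ȳ)(y_{t+2}−ȳ) = -12.1736
Denominator Σ(y_t−ȳ)² = 58.5455
r_2 = -12.1736 / 58.5455 = -0.208

-0.208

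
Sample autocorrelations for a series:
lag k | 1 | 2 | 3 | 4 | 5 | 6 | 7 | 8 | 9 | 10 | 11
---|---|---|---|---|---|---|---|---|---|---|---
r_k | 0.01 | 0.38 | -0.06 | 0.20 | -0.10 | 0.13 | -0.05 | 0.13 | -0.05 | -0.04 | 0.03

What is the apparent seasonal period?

2

The largest autocorrelation is r_2 = 0.38, with a weaker echo at lag 4 (0.20); the remaining lags stay at or below 0.13.
The dominant spike at lag 2 indicates a seasonal period of 2.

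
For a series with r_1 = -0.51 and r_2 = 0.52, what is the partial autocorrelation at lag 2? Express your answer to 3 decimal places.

φ_{22} = (r_2 − r_1²) / (1 − r_1²)
r_1² = (-0.51)² = 0.2601
Numerator = 0.52 − 0.2601 = 0.2599; denominator = 1 − 0.2601 = 0.7399
φ_{22} = 0.2599 / 0.7399 = 0.351

0.351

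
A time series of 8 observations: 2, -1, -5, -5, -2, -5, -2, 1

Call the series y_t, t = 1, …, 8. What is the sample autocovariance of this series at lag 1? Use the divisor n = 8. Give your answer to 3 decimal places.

Mean ȳ = (2 − 1 − 5 − 5 − 2 − 5 − 2 + 1)/8 = -2.1250
Σ_{t=1}^{7}(y_t−ȳ)(y_{t+1}−ȳ) = 8.9844
γ_1 = 8.9844 / 8 = 1.123

1.123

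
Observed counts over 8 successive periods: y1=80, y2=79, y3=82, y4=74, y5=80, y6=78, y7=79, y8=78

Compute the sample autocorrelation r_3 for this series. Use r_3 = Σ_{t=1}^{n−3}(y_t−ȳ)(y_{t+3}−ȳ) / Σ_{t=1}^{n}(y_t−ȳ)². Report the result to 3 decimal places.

Mean ȳ = (80 + 79 + 82 + 74 + 80 + 78 + 79 + 78)/8 = 78.7500
Σ(y_t−ȳ)(y_{t+3}−ȳ) = (-5.9375) + (0.3125) + (-2.4375) + (-1.1875) + (-0.9375) = -10.1875
Denominator Σ(y_t−ȳ)² = 37.5000
r_3 = -10.1875 / 37.5000 = -0.272

-0.272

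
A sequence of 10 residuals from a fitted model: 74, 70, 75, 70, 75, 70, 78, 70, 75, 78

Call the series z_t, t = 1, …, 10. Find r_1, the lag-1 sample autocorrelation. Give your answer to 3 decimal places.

-0.547

Mean z̄ = (74 + 70 + 75 + 70 + 75 + 70 + 78 + 70 + 75 + 78)/10 = 73.5000
Numerator Σ_{t=1}^{9}(z_t−z̄)(z_{t+1}−z̄) = -52.7500
Denominator Σ(z_t−z̄)² = 96.5000
r_1 = -52.7500 / 96.5000 = -0.547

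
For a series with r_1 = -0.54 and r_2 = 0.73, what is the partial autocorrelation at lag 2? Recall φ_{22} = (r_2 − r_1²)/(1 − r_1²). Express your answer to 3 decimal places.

φ_{22} = (r_2 − r_1²) / (1 − r_1²)
r_1² = (-0.54)² = 0.2916
Numerator = 0.73 − 0.2916 = 0.4384; denominator = 1 − 0.2916 = 0.7084
φ_{22} = 0.4384 / 0.7084 = 0.619

0.619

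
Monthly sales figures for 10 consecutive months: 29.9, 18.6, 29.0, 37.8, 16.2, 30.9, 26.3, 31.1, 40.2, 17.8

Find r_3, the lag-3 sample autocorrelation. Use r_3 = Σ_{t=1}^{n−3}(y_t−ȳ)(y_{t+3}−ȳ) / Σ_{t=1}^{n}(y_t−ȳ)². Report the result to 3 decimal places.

Mean ȳ = (29.9 + 18.6 + 29.0 + 37.8 + 16.2 + 30.9 + 26.3 + 31.1 + 40.2 + 17.8)/10 = 27.7800
Numerator Σ_{t=1}^{7}(y_t−ȳ)(y_{t+3}−ȳ) = 131.5988
Denominator Σ(y_t−ȳ)² = 601.5560
r_3 = 131.5988 / 601.5560 = 0.219

0.219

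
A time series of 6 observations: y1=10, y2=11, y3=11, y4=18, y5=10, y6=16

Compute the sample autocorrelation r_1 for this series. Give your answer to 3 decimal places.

-0.418

Mean ȳ = (10 + 11 + 11 + 18 + 10 + 16)/6 = 12.6667
Deviations from mean: -2.6667, -1.6667, -1.6667, 5.3333, -2.6667, 3.3333
Numerator Σ_{t=1}^{5}(y_t−ȳ)(y_{t+1}−ȳ) = -24.7778
Denominator Σ(y_t−ȳ)² = 59.3333
r_1 = -24.7778 / 59.3333 = -0.418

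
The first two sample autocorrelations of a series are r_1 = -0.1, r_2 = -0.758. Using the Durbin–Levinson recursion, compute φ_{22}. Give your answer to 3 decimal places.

-0.776

φ_{22} = (r_2 − r_1²) / (1 − r_1²)
r_1² = (-0.1)² = 0.01
Numerator = -0.758 − 0.0100 = -0.7680; denominator = 1 − 0.0100 = 0.9900
φ_{22} = -0.7680 / 0.9900 = -0.776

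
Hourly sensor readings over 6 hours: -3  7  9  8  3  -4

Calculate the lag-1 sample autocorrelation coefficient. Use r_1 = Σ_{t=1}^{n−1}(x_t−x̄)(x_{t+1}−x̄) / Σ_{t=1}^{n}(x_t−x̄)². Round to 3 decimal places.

Mean x̄ = (-3 + 7 + 9 + 8 + 3 − 4)/6 = 3.3333
Deviations from mean: -6.3333, 3.6667, 5.6667, 4.6667, -0.3333, -7.3333
Σ(x_t−x̄)(x_{t+1}−x̄) = (-23.2222) + (20.7778) + (26.4444) + (-1.5556) + (2.4444) = 24.8889
Denominator Σ(x_t−x̄)² = 161.3333
r_1 = 24.8889 / 161.3333 = 0.154

0.154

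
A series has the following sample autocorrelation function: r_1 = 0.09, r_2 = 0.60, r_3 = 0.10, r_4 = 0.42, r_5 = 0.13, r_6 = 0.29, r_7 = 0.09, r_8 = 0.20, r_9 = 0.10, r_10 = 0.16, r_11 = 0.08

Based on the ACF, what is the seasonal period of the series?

2

The largest autocorrelation is r_2 = 0.60, with weaker echoes at lags 4 (0.42), 6 (0.29), 8 (0.20) and 10 (0.16); the remaining lags stay at or below 0.13.
The dominant spike at lag 2 indicates a seasonal period of 2.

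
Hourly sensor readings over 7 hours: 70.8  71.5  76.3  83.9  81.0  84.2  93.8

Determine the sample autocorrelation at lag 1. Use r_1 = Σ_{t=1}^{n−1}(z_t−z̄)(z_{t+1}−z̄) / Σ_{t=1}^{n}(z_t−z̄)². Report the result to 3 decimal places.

0.410

Mean z̄ = (70.8 + 71.5 + 76.3 + 83.9 + 81.0 + 84.2 + 93.8)/7 = 80.2143
Σ(z_t−z̄)(z_{t+1}−z̄) = (82.0388) + (34.1102) + (-14.4269) + (2.8959) + (3.1316) + (54.1488) = 161.8984
Denominator Σ(z_t−z̄)² = 394.5486
r_1 = 161.8984 / 394.5486 = 0.410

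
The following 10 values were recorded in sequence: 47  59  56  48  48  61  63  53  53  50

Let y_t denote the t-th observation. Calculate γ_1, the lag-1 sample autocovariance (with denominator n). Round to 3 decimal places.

1.776

Mean ȳ = (47 + 59 + 56 + 48 + 48 + 61 + 63 + 53 + 53 + 50)/10 = 53.8000
Σ_{t=1}^{9}(y_t−ȳ)(y_{t+1}−ȳ) = 17.7600
γ_1 = 17.7600 / 10 = 1.776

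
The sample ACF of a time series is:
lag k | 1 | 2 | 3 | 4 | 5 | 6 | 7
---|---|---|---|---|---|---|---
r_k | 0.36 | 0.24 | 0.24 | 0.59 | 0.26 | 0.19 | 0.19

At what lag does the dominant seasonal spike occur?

4

The largest autocorrelation is r_4 = 0.59; the remaining lags stay at or below 0.36. The elevated value at lag 1 (0.36), dropping to 0.24 at lag 2, reflects decaying short-term dependence rather than seasonality.
The dominant spike at lag 4 indicates a seasonal period of 4.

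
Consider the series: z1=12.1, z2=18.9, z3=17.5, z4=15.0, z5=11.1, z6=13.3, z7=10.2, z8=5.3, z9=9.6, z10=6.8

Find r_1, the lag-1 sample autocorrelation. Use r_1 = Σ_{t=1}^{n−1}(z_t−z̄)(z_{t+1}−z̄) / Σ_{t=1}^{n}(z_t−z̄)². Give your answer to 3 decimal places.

Mean z̄ = (12.1 + 18.9 + 17.5 + 15.0 + 11.1 + 13.3 + 10.2 + 5.3 + 9.6 + 6.8)/10 = 11.9800
Numerator Σ_{t=1}^{9}(z_t−z̄)(z_{t+1}−z̄) = 89.6476
Denominator Σ(z_t−z̄)² = 170.2960
r_1 = 89.6476 / 170.2960 = 0.526

0.526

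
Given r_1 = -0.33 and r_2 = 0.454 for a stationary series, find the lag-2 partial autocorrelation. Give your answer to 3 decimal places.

0.387

φ_{22} = (r_2 − r_1²) / (1 − r_1²)
r_1² = (-0.33)² = 0.1089
Numerator = 0.454 − 0.1089 = 0.3451; denominator = 1 − 0.1089 = 0.8911
φ_{22} = 0.3451 / 0.8911 = 0.387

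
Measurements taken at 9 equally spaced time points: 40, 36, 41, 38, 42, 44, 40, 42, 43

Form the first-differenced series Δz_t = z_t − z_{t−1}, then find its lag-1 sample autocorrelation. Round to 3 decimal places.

-0.616

First differences Δz: -4, 5, -3, 4, 2, -4, 2, 1
Mean of differences = 0.3750
Numerator Σ(Δz_t−Δz̄)(Δz_{t+1}−Δz̄) = -55.3906
Denominator Σ(Δz_t−Δz̄)² = 89.8750
r_1(Δz) = -55.3906 / 89.8750 = -0.616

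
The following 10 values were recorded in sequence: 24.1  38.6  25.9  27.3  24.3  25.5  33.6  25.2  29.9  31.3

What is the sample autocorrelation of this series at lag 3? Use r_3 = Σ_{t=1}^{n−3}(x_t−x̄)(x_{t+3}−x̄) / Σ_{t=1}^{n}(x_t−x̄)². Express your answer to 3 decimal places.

-0.056

Mean x̄ = (24.1 + 38.6 + 25.9 + 27.3 + 24.3 + 25.5 + 33.6 + 25.2 + 29.9 + 31.3)/10 = 28.5700
Σ(x_t−x̄)(x_{t+3}−x̄) = (5.6769) + (-42.8281) + (8.1969) + (-6.3881) + (14.3899) + (-4.0831) + (13.7319) = -11.3037
Denominator Σ(x_t−x̄)² = 202.8610
r_3 = -11.3037 / 202.8610 = -0.056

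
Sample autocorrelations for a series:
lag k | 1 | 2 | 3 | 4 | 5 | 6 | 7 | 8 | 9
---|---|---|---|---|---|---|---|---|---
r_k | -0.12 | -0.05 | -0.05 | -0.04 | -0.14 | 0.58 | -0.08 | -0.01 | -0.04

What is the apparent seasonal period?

6

The largest autocorrelation is r_6 = 0.58; the remaining lags stay at or below -0.01.
The dominant spike at lag 6 indicates a seasonal period of 6.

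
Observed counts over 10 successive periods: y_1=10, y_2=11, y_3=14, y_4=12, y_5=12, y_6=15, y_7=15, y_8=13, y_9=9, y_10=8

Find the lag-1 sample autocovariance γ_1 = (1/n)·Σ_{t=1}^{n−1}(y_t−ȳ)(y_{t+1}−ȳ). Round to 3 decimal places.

2.149

Mean ȳ = (10 + 11 + 14 + 12 + 12 + 15 + 15 + 13 + 9 + 8)/10 = 11.9000
Σ_{t=1}^{9}(y_t−ȳ)(y_{t+1}−ȳ) = 21.4900
γ_1 = 21.4900 / 10 = 2.149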